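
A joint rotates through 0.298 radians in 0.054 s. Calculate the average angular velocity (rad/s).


omega = delta_theta / delta_t
omega = 0.298 / 0.054
omega = 5.5185


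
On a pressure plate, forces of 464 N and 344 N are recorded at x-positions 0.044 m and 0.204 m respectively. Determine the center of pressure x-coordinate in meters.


COP_x = (F1*x1 + F2*x2) / (F1 + F2)
COP_x = (464*0.044 + 344*0.204) / (464 + 344)
Numerator = 90.5920
Denominator = 808
COP_x = 0.1121


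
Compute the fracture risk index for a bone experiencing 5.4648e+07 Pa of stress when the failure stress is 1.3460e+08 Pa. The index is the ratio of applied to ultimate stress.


FRI = applied / ultimate
FRI = 5.4648e+07 / 1.3460e+08
FRI = 0.4060


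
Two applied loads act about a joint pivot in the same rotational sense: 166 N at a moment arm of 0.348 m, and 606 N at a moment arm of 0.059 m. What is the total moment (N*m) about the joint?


M = F1 * d1 + F2 * d2
M = 166 * 0.348 + 606 * 0.059
M = 57.7680 + 35.7540
M = 93.5220


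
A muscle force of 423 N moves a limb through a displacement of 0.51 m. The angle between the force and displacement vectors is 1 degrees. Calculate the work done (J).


W = F * d * cos(theta)
theta = 1 deg = 0.0175 rad
cos(theta) = 0.9998
W = 423 * 0.51 * 0.9998
W = 215.6971


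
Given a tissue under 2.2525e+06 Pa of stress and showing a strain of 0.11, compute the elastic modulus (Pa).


E = stress / strain
E = 2.2525e+06 / 0.11
E = 2.0477e+07


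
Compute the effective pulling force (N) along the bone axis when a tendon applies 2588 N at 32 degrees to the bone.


F_eff = F_tendon * cos(theta)
theta = 32 deg = 0.5585 rad
cos(theta) = 0.8480
F_eff = 2588 * 0.8480
F_eff = 2194.7485


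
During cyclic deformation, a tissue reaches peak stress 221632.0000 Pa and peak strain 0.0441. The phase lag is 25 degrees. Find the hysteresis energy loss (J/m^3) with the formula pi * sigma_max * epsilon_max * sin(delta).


E_loss = pi * sigma_max * epsilon_max * sin(delta)
delta = 25 deg = 0.4363 rad
sin(delta) = 0.4226
E_loss = pi * 221632.0000 * 0.0441 * 0.4226
E_loss = 12976.8471


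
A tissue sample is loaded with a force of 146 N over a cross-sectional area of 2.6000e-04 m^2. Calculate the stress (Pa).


stress = F / A
stress = 146 / 2.6000e-04
stress = 561538.4615


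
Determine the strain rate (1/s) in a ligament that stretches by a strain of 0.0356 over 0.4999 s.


strain_rate = delta_strain / delta_t
strain_rate = 0.0356 / 0.4999
strain_rate = 0.0712


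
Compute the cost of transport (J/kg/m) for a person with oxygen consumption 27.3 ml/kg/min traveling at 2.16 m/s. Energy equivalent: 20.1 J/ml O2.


Power per kg = VO2 * 20.1 / 60
Power per kg = 27.3 * 20.1 / 60 = 9.1455 W/kg
Cost = power_per_kg / speed
Cost = 9.1455 / 2.16
Cost = 4.2340


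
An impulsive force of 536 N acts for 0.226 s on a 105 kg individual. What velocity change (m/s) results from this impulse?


J = F * dt = 536 * 0.226 = 121.1360 N*s
delta_v = J / m
delta_v = 121.1360 / 105
delta_v = 1.1537


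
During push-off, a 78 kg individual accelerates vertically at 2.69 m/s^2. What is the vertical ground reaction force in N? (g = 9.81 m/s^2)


GRF = m * (g + a)
GRF = 78 * (9.81 + 2.69)
GRF = 78 * 12.5000
GRF = 975.0000


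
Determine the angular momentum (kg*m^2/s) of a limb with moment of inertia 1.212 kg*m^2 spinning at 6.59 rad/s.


L = I * omega
L = 1.212 * 6.59
L = 7.9871


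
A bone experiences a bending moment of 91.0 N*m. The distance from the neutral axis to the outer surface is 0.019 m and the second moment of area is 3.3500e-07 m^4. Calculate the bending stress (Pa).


sigma = M * c / I
sigma = 91.0 * 0.019 / 3.3500e-07
M * c = 1.7290
sigma = 5.1612e+06


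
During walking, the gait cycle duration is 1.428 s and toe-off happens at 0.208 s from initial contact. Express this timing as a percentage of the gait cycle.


pct = (event_time / cycle_time) * 100
pct = (0.208 / 1.428) * 100
ratio = 0.1457
pct = 14.5658


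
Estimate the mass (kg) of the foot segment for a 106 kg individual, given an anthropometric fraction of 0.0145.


m_segment = body_mass * fraction
m_segment = 106 * 0.0145
m_segment = 1.5370


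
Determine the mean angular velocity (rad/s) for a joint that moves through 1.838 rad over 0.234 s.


omega = delta_theta / delta_t
omega = 1.838 / 0.234
omega = 7.8547


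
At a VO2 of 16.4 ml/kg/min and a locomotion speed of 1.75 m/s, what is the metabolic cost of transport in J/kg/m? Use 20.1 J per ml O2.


Power per kg = VO2 * 20.1 / 60
Power per kg = 16.4 * 20.1 / 60 = 5.4940 W/kg
Cost = power_per_kg / speed
Cost = 5.4940 / 1.75
Cost = 3.1394


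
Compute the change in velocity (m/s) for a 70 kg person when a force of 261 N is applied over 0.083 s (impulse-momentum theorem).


J = F * dt = 261 * 0.083 = 21.6630 N*s
delta_v = J / m
delta_v = 21.6630 / 70
delta_v = 0.3095


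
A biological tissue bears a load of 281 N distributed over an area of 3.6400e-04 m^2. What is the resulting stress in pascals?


stress = F / A
stress = 281 / 3.6400e-04
stress = 771978.0220


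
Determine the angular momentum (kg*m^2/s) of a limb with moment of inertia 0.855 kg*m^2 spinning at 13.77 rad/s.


L = I * omega
L = 0.855 * 13.77
L = 11.7733


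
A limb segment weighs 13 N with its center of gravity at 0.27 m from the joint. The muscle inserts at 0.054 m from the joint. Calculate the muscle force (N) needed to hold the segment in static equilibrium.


F_muscle = W * d_load / d_muscle
F_muscle = 13 * 0.27 / 0.054
Numerator = 3.5100
F_muscle = 65.0000


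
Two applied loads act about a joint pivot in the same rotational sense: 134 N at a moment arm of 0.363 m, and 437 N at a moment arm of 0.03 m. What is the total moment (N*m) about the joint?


M = F1 * d1 + F2 * d2
M = 134 * 0.363 + 437 * 0.03
M = 48.6420 + 13.1100
M = 61.7520


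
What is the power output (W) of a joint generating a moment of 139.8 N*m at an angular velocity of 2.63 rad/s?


P = M * omega
P = 139.8 * 2.63
P = 367.6740


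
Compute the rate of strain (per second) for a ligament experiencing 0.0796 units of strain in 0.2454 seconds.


strain_rate = delta_strain / delta_t
strain_rate = 0.0796 / 0.2454
strain_rate = 0.3244


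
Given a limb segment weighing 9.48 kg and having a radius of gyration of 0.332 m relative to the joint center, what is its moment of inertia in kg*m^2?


I = m * k^2
I = 9.48 * 0.332^2
k^2 = 0.1102
I = 1.0449


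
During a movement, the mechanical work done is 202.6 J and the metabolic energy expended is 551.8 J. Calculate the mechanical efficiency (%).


eta = (W_mech / E_meta) * 100
eta = (202.6 / 551.8) * 100
ratio = 0.3672
eta = 36.7162


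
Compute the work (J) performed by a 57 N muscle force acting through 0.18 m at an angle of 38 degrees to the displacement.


W = F * d * cos(theta)
theta = 38 deg = 0.6632 rad
cos(theta) = 0.7880
W = 57 * 0.18 * 0.7880
W = 8.0850


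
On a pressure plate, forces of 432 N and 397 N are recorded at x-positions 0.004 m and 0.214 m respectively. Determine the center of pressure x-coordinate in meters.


COP_x = (F1*x1 + F2*x2) / (F1 + F2)
COP_x = (432*0.004 + 397*0.214) / (432 + 397)
Numerator = 86.6860
Denominator = 829
COP_x = 0.1046


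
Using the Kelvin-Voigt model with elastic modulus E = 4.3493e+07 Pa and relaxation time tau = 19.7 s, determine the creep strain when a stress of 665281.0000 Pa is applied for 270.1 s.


epsilon(t) = (sigma/E) * (1 - exp(-t/tau))
sigma/E = 665281.0000 / 4.3493e+07 = 0.0153
exp(-t/tau) = exp(-270.1 / 19.7) = 1.1105e-06
epsilon = 0.0153 * (1 - 1.1105e-06)
epsilon = 0.0153


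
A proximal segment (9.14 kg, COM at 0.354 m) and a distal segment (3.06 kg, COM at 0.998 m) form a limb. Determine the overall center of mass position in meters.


COM = (m1*x1 + m2*x2) / (m1 + m2)
COM = (9.14*0.354 + 3.06*0.998) / (9.14 + 3.06)
Numerator = 6.2894
Denominator = 12.2000
COM = 0.5155


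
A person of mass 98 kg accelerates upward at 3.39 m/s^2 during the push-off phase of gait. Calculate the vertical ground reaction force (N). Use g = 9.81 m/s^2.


GRF = m * (g + a)
GRF = 98 * (9.81 + 3.39)
GRF = 98 * 13.2000
GRF = 1293.6000


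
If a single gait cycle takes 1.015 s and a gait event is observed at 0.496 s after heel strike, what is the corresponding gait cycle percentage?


pct = (event_time / cycle_time) * 100
pct = (0.496 / 1.015) * 100
ratio = 0.4887
pct = 48.8670


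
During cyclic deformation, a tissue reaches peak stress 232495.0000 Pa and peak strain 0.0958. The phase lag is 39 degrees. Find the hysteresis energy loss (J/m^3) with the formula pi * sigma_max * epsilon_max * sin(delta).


E_loss = pi * sigma_max * epsilon_max * sin(delta)
delta = 39 deg = 0.6807 rad
sin(delta) = 0.6293
E_loss = pi * 232495.0000 * 0.0958 * 0.6293
E_loss = 44035.2841


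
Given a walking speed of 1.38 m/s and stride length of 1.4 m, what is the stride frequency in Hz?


f = v / stride_length
f = 1.38 / 1.4
f = 0.9857


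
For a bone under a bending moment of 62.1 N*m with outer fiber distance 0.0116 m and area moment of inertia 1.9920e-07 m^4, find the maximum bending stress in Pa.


sigma = M * c / I
sigma = 62.1 * 0.0116 / 1.9920e-07
M * c = 0.7204
sigma = 3.6163e+06


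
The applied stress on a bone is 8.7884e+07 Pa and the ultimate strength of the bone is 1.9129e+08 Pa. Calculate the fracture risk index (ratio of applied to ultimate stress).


FRI = applied / ultimate
FRI = 8.7884e+07 / 1.9129e+08
FRI = 0.4594


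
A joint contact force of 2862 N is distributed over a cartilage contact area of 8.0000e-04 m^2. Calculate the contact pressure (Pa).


P = F / A
P = 2862 / 8.0000e-04
P = 3.5775e+06


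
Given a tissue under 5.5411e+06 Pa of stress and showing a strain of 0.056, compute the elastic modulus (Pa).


E = stress / strain
E = 5.5411e+06 / 0.056
E = 9.8948e+07


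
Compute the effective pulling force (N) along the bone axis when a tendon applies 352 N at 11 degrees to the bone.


F_eff = F_tendon * cos(theta)
theta = 11 deg = 0.1920 rad
cos(theta) = 0.9816
F_eff = 352 * 0.9816
F_eff = 345.5328


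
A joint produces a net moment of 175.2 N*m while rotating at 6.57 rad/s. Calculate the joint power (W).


P = M * omega
P = 175.2 * 6.57
P = 1151.0640


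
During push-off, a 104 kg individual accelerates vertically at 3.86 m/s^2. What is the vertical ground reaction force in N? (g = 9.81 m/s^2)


GRF = m * (g + a)
GRF = 104 * (9.81 + 3.86)
GRF = 104 * 13.6700
GRF = 1421.6800


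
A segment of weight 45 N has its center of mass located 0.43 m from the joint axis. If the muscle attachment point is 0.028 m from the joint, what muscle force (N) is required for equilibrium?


F_muscle = W * d_load / d_muscle
F_muscle = 45 * 0.43 / 0.028
Numerator = 19.3500
F_muscle = 691.0714


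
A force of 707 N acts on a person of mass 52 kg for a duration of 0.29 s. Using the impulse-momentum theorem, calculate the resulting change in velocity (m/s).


J = F * dt = 707 * 0.29 = 205.0300 N*s
delta_v = J / m
delta_v = 205.0300 / 52
delta_v = 3.9429


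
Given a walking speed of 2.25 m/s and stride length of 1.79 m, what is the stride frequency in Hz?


f = v / stride_length
f = 2.25 / 1.79
f = 1.2570


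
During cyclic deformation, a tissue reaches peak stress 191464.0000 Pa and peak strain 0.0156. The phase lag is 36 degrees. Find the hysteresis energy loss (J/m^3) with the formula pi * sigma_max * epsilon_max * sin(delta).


E_loss = pi * sigma_max * epsilon_max * sin(delta)
delta = 36 deg = 0.6283 rad
sin(delta) = 0.5878
E_loss = pi * 191464.0000 * 0.0156 * 0.5878
E_loss = 5515.4415


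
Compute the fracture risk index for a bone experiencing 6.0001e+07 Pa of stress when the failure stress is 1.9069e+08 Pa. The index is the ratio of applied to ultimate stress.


FRI = applied / ultimate
FRI = 6.0001e+07 / 1.9069e+08
FRI = 0.3147


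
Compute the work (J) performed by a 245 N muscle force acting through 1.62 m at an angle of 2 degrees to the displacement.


W = F * d * cos(theta)
theta = 2 deg = 0.0349 rad
cos(theta) = 0.9994
W = 245 * 1.62 * 0.9994
W = 396.6582


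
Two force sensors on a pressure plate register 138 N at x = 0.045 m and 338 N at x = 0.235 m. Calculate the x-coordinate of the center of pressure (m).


COP_x = (F1*x1 + F2*x2) / (F1 + F2)
COP_x = (138*0.045 + 338*0.235) / (138 + 338)
Numerator = 85.6400
Denominator = 476
COP_x = 0.1799


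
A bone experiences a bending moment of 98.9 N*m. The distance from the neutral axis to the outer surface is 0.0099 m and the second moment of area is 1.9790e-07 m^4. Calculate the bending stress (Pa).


sigma = M * c / I
sigma = 98.9 * 0.0099 / 1.9790e-07
M * c = 0.9791
sigma = 4.9475e+06


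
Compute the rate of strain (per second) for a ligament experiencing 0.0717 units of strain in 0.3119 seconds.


strain_rate = delta_strain / delta_t
strain_rate = 0.0717 / 0.3119
strain_rate = 0.2299


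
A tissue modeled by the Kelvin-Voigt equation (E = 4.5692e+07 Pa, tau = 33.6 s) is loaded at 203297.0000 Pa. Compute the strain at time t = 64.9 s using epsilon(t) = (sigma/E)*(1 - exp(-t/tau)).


epsilon(t) = (sigma/E) * (1 - exp(-t/tau))
sigma/E = 203297.0000 / 4.5692e+07 = 0.0044
exp(-t/tau) = exp(-64.9 / 33.6) = 0.1449
epsilon = 0.0044 * (1 - 0.1449)
epsilon = 0.0038


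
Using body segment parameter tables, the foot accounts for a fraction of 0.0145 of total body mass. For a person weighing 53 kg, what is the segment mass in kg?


m_segment = body_mass * fraction
m_segment = 53 * 0.0145
m_segment = 0.7685


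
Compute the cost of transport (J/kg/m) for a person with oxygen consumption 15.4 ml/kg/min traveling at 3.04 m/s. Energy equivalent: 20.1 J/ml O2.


Power per kg = VO2 * 20.1 / 60
Power per kg = 15.4 * 20.1 / 60 = 5.1590 W/kg
Cost = power_per_kg / speed
Cost = 5.1590 / 3.04
Cost = 1.6970


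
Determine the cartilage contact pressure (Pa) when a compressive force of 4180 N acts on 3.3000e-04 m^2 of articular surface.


P = F / A
P = 4180 / 3.3000e-04
P = 1.2667e+07


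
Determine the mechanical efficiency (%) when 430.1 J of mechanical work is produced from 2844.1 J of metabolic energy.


eta = (W_mech / E_meta) * 100
eta = (430.1 / 2844.1) * 100
ratio = 0.1512
eta = 15.1225


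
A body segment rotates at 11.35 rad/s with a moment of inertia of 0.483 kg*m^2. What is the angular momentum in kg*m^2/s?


L = I * omega
L = 0.483 * 11.35
L = 5.4821


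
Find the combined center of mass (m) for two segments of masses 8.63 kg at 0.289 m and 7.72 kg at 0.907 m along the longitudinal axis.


COM = (m1*x1 + m2*x2) / (m1 + m2)
COM = (8.63*0.289 + 7.72*0.907) / (8.63 + 7.72)
Numerator = 9.4961
Denominator = 16.3500
COM = 0.5808


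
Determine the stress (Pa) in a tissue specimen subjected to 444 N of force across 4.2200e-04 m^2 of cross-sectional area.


stress = F / A
stress = 444 / 4.2200e-04
stress = 1.0521e+06


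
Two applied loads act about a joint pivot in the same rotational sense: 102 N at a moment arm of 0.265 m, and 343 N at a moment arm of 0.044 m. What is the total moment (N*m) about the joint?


M = F1 * d1 + F2 * d2
M = 102 * 0.265 + 343 * 0.044
M = 27.0300 + 15.0920
M = 42.1220


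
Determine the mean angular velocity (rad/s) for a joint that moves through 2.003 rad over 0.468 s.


omega = delta_theta / delta_t
omega = 2.003 / 0.468
omega = 4.2799


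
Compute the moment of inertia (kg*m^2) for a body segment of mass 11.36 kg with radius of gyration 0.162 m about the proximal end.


I = m * k^2
I = 11.36 * 0.162^2
k^2 = 0.0262
I = 0.2981


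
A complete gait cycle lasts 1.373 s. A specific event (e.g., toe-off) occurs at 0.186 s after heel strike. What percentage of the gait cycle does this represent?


pct = (event_time / cycle_time) * 100
pct = (0.186 / 1.373) * 100
ratio = 0.1355
pct = 13.5470


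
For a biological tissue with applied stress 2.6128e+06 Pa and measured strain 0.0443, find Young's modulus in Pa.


E = stress / strain
E = 2.6128e+06 / 0.0443
E = 5.8980e+07


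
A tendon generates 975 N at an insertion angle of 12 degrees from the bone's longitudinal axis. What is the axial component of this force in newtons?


F_eff = F_tendon * cos(theta)
theta = 12 deg = 0.2094 rad
cos(theta) = 0.9781
F_eff = 975 * 0.9781
F_eff = 953.6939


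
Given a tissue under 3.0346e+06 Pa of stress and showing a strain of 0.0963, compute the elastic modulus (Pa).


E = stress / strain
E = 3.0346e+06 / 0.0963
E = 3.1512e+07


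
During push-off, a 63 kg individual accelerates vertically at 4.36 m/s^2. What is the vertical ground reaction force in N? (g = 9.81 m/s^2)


GRF = m * (g + a)
GRF = 63 * (9.81 + 4.36)
GRF = 63 * 14.1700
GRF = 892.7100


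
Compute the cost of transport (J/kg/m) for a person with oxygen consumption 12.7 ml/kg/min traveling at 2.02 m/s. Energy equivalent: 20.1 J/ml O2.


Power per kg = VO2 * 20.1 / 60
Power per kg = 12.7 * 20.1 / 60 = 4.2545 W/kg
Cost = power_per_kg / speed
Cost = 4.2545 / 2.02
Cost = 2.1062


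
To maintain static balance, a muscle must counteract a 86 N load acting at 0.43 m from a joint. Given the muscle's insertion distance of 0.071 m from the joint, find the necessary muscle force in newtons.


F_muscle = W * d_load / d_muscle
F_muscle = 86 * 0.43 / 0.071
Numerator = 36.9800
F_muscle = 520.8451


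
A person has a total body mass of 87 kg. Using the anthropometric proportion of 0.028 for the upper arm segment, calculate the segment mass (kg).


m_segment = body_mass * fraction
m_segment = 87 * 0.028
m_segment = 2.4360


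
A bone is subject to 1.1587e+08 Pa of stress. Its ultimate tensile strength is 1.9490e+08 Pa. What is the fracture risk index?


FRI = applied / ultimate
FRI = 1.1587e+08 / 1.9490e+08
FRI = 0.5945


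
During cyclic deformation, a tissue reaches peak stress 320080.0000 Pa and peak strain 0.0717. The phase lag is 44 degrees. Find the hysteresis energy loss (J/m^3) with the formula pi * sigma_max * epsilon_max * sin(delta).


E_loss = pi * sigma_max * epsilon_max * sin(delta)
delta = 44 deg = 0.7679 rad
sin(delta) = 0.6947
E_loss = pi * 320080.0000 * 0.0717 * 0.6947
E_loss = 50083.9808


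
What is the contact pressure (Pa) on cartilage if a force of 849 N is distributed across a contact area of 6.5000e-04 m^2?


P = F / A
P = 849 / 6.5000e-04
P = 1.3062e+06


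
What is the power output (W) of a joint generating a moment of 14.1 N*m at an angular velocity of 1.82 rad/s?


P = M * omega
P = 14.1 * 1.82
P = 25.6620


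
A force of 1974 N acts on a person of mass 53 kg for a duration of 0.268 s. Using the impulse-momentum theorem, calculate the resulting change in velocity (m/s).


J = F * dt = 1974 * 0.268 = 529.0320 N*s
delta_v = J / m
delta_v = 529.0320 / 53
delta_v = 9.9817


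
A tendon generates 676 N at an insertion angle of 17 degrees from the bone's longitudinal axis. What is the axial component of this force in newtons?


F_eff = F_tendon * cos(theta)
theta = 17 deg = 0.2967 rad
cos(theta) = 0.9563
F_eff = 676 * 0.9563
F_eff = 646.4620


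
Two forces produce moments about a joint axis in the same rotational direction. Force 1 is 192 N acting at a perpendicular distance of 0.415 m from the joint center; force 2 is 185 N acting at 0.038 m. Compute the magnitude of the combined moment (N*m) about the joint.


M = F1 * d1 + F2 * d2
M = 192 * 0.415 + 185 * 0.038
M = 79.6800 + 7.0300
M = 86.7100


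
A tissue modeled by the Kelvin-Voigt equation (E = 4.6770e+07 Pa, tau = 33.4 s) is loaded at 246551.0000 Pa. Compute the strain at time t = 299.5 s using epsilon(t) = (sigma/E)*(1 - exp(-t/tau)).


epsilon(t) = (sigma/E) * (1 - exp(-t/tau))
sigma/E = 246551.0000 / 4.6770e+07 = 0.0053
exp(-t/tau) = exp(-299.5 / 33.4) = 1.2754e-04
epsilon = 0.0053 * (1 - 1.2754e-04)
epsilon = 0.0053


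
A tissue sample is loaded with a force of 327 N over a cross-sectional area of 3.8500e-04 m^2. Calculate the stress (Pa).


stress = F / A
stress = 327 / 3.8500e-04
stress = 849350.6494


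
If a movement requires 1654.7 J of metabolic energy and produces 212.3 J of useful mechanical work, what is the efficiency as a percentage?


eta = (W_mech / E_meta) * 100
eta = (212.3 / 1654.7) * 100
ratio = 0.1283
eta = 12.8301


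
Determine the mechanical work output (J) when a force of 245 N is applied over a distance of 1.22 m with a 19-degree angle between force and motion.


W = F * d * cos(theta)
theta = 19 deg = 0.3316 rad
cos(theta) = 0.9455
W = 245 * 1.22 * 0.9455
W = 282.6155


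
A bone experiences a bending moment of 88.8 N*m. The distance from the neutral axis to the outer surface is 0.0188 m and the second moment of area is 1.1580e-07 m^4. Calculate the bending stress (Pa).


sigma = M * c / I
sigma = 88.8 * 0.0188 / 1.1580e-07
M * c = 1.6694
sigma = 1.4417e+07


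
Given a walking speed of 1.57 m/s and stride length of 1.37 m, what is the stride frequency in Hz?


f = v / stride_length
f = 1.57 / 1.37
f = 1.1460


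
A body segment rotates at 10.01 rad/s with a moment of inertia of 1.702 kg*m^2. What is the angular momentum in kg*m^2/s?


L = I * omega
L = 1.702 * 10.01
L = 17.0370


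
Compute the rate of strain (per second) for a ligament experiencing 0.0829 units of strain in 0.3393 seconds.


strain_rate = delta_strain / delta_t
strain_rate = 0.0829 / 0.3393
strain_rate = 0.2443


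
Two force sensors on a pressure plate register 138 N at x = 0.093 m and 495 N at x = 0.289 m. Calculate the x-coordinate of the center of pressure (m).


COP_x = (F1*x1 + F2*x2) / (F1 + F2)
COP_x = (138*0.093 + 495*0.289) / (138 + 495)
Numerator = 155.8890
Denominator = 633
COP_x = 0.2463


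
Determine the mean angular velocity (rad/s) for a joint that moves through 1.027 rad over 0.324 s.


omega = delta_theta / delta_t
omega = 1.027 / 0.324
omega = 3.1698


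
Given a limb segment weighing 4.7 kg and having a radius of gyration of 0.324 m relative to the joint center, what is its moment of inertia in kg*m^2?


I = m * k^2
I = 4.7 * 0.324^2
k^2 = 0.1050
I = 0.4934


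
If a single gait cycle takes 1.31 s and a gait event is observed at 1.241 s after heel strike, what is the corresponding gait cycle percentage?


pct = (event_time / cycle_time) * 100
pct = (1.241 / 1.31) * 100
ratio = 0.9473
pct = 94.7328


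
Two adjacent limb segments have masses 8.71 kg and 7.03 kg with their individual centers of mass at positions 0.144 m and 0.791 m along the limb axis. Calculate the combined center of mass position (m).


COM = (m1*x1 + m2*x2) / (m1 + m2)
COM = (8.71*0.144 + 7.03*0.791) / (8.71 + 7.03)
Numerator = 6.8150
Denominator = 15.7400
COM = 0.4330


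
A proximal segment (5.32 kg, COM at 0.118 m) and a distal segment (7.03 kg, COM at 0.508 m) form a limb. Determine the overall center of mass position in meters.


COM = (m1*x1 + m2*x2) / (m1 + m2)
COM = (5.32*0.118 + 7.03*0.508) / (5.32 + 7.03)
Numerator = 4.1990
Denominator = 12.3500
COM = 0.3400


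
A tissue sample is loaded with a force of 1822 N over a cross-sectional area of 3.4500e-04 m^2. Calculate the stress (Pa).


stress = F / A
stress = 1822 / 3.4500e-04
stress = 5.2812e+06


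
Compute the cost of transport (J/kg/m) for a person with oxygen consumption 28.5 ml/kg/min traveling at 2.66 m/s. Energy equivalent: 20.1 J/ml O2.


Power per kg = VO2 * 20.1 / 60
Power per kg = 28.5 * 20.1 / 60 = 9.5475 W/kg
Cost = power_per_kg / speed
Cost = 9.5475 / 2.66
Cost = 3.5893


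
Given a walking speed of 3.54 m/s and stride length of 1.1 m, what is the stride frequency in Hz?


f = v / stride_length
f = 3.54 / 1.1
f = 3.2182


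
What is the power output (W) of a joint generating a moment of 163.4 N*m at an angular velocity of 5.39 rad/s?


P = M * omega
P = 163.4 * 5.39
P = 880.7260


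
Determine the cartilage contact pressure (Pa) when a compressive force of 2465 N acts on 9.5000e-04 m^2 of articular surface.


P = F / A
P = 2465 / 9.5000e-04
P = 2.5947e+06


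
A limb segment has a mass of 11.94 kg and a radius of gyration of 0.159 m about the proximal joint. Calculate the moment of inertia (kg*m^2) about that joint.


I = m * k^2
I = 11.94 * 0.159^2
k^2 = 0.0253
I = 0.3019


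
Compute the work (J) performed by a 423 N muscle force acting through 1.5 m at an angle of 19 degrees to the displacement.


W = F * d * cos(theta)
theta = 19 deg = 0.3316 rad
cos(theta) = 0.9455
W = 423 * 1.5 * 0.9455
W = 599.9315


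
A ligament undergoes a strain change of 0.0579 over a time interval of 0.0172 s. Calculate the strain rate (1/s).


strain_rate = delta_strain / delta_t
strain_rate = 0.0579 / 0.0172
strain_rate = 3.3663


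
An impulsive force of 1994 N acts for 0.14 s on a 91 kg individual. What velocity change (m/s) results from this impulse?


J = F * dt = 1994 * 0.14 = 279.1600 N*s
delta_v = J / m
delta_v = 279.1600 / 91
delta_v = 3.0677


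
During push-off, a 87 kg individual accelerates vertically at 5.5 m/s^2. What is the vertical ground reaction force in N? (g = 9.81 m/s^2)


GRF = m * (g + a)
GRF = 87 * (9.81 + 5.5)
GRF = 87 * 15.3100
GRF = 1331.9700


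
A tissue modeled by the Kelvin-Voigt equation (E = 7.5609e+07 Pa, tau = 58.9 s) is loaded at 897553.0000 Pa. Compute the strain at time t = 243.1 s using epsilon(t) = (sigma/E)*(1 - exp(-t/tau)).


epsilon(t) = (sigma/E) * (1 - exp(-t/tau))
sigma/E = 897553.0000 / 7.5609e+07 = 0.0119
exp(-t/tau) = exp(-243.1 / 58.9) = 0.0161
epsilon = 0.0119 * (1 - 0.0161)
epsilon = 0.0117


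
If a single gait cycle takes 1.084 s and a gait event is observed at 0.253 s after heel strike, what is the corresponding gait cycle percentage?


pct = (event_time / cycle_time) * 100
pct = (0.253 / 1.084) * 100
ratio = 0.2334
pct = 23.3395


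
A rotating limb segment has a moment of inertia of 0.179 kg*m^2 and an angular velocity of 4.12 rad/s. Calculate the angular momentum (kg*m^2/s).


L = I * omega
L = 0.179 * 4.12
L = 0.7375


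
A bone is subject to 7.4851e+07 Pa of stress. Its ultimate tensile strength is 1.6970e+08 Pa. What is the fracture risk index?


FRI = applied / ultimate
FRI = 7.4851e+07 / 1.6970e+08
FRI = 0.4411


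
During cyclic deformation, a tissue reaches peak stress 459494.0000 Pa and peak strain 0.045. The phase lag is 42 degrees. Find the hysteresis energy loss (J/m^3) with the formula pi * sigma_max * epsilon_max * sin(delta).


E_loss = pi * sigma_max * epsilon_max * sin(delta)
delta = 42 deg = 0.7330 rad
sin(delta) = 0.6691
E_loss = pi * 459494.0000 * 0.045 * 0.6691
E_loss = 43466.3454


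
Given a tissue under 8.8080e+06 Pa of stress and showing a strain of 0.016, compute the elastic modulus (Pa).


E = stress / strain
E = 8.8080e+06 / 0.016
E = 5.5050e+08


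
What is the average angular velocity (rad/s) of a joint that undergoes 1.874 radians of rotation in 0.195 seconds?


omega = delta_theta / delta_t
omega = 1.874 / 0.195
omega = 9.6103


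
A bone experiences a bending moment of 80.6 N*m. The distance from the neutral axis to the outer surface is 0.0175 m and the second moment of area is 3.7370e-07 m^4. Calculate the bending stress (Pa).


sigma = M * c / I
sigma = 80.6 * 0.0175 / 3.7370e-07
M * c = 1.4105
sigma = 3.7744e+06


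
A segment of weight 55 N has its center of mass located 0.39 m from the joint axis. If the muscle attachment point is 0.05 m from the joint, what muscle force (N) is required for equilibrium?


F_muscle = W * d_load / d_muscle
F_muscle = 55 * 0.39 / 0.05
Numerator = 21.4500
F_muscle = 429.0000


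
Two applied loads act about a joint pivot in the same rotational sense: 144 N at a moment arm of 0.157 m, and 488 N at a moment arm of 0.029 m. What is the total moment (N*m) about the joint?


M = F1 * d1 + F2 * d2
M = 144 * 0.157 + 488 * 0.029
M = 22.6080 + 14.1520
M = 36.7600


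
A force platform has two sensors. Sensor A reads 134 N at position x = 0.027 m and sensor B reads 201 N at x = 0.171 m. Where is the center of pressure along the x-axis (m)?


COP_x = (F1*x1 + F2*x2) / (F1 + F2)
COP_x = (134*0.027 + 201*0.171) / (134 + 201)
Numerator = 37.9890
Denominator = 335
COP_x = 0.1134


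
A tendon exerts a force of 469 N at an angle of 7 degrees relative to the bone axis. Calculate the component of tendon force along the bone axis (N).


F_eff = F_tendon * cos(theta)
theta = 7 deg = 0.1222 rad
cos(theta) = 0.9925
F_eff = 469 * 0.9925
F_eff = 465.5041


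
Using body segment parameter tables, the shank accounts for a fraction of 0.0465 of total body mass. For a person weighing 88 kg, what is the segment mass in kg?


m_segment = body_mass * fraction
m_segment = 88 * 0.0465
m_segment = 4.0920


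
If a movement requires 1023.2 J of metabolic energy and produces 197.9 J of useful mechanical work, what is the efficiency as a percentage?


eta = (W_mech / E_meta) * 100
eta = (197.9 / 1023.2) * 100
ratio = 0.1934
eta = 19.3413


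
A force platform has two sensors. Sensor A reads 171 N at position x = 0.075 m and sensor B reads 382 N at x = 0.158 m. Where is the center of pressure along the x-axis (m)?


COP_x = (F1*x1 + F2*x2) / (F1 + F2)
COP_x = (171*0.075 + 382*0.158) / (171 + 382)
Numerator = 73.1810
Denominator = 553
COP_x = 0.1323


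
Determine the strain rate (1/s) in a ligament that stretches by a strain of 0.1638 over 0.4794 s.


strain_rate = delta_strain / delta_t
strain_rate = 0.1638 / 0.4794
strain_rate = 0.3417


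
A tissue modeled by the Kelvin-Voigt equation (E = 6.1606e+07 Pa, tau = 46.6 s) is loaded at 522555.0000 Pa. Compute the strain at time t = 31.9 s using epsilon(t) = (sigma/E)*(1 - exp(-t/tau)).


epsilon(t) = (sigma/E) * (1 - exp(-t/tau))
sigma/E = 522555.0000 / 6.1606e+07 = 0.0085
exp(-t/tau) = exp(-31.9 / 46.6) = 0.5043
epsilon = 0.0085 * (1 - 0.5043)
epsilon = 0.0042


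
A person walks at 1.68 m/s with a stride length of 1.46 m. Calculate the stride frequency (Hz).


f = v / stride_length
f = 1.68 / 1.46
f = 1.1507


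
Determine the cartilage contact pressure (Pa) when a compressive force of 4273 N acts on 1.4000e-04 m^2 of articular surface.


P = F / A
P = 4273 / 1.4000e-04
P = 3.0521e+07


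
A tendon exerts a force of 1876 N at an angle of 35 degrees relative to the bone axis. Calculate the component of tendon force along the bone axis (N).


F_eff = F_tendon * cos(theta)
theta = 35 deg = 0.6109 rad
cos(theta) = 0.8192
F_eff = 1876 * 0.8192
F_eff = 1536.7292


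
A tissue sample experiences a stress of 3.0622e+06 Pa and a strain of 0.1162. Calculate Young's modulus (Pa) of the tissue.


E = stress / strain
E = 3.0622e+06 / 0.1162
E = 2.6353e+07


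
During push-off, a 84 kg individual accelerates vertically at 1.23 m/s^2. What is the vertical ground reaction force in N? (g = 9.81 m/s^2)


GRF = m * (g + a)
GRF = 84 * (9.81 + 1.23)
GRF = 84 * 11.0400
GRF = 927.3600


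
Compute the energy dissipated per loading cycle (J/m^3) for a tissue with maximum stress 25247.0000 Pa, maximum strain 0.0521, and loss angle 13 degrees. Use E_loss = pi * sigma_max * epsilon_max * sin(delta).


E_loss = pi * sigma_max * epsilon_max * sin(delta)
delta = 13 deg = 0.2269 rad
sin(delta) = 0.2250
E_loss = pi * 25247.0000 * 0.0521 * 0.2250
E_loss = 929.5771


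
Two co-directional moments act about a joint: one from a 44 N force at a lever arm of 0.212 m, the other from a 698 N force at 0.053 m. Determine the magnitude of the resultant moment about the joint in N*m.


M = F1 * d1 + F2 * d2
M = 44 * 0.212 + 698 * 0.053
M = 9.3280 + 36.9940
M = 46.3220


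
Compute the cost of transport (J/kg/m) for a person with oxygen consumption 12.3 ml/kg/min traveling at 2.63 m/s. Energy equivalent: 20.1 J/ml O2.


Power per kg = VO2 * 20.1 / 60
Power per kg = 12.3 * 20.1 / 60 = 4.1205 W/kg
Cost = power_per_kg / speed
Cost = 4.1205 / 2.63
Cost = 1.5667


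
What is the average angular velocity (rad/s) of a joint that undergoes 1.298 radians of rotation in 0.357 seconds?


omega = delta_theta / delta_t
omega = 1.298 / 0.357
omega = 3.6359


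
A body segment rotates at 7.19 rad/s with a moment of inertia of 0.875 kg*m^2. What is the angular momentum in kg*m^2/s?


L = I * omega
L = 0.875 * 7.19
L = 6.2913


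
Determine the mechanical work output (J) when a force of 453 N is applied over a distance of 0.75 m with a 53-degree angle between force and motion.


W = F * d * cos(theta)
theta = 53 deg = 0.9250 rad
cos(theta) = 0.6018
W = 453 * 0.75 * 0.6018
W = 204.4667


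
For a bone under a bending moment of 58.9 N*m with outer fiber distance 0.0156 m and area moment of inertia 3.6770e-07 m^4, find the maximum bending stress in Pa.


sigma = M * c / I
sigma = 58.9 * 0.0156 / 3.6770e-07
M * c = 0.9188
sigma = 2.4989e+06


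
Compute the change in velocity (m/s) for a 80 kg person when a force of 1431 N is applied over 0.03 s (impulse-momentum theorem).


J = F * dt = 1431 * 0.03 = 42.9300 N*s
delta_v = J / m
delta_v = 42.9300 / 80
delta_v = 0.5366


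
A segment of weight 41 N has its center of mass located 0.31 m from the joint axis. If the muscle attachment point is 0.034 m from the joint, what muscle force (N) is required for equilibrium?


F_muscle = W * d_load / d_muscle
F_muscle = 41 * 0.31 / 0.034
Numerator = 12.7100
F_muscle = 373.8235


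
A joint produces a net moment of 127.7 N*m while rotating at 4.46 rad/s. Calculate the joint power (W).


P = M * omega
P = 127.7 * 4.46
P = 569.5420


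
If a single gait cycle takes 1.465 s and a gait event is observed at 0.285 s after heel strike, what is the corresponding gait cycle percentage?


pct = (event_time / cycle_time) * 100
pct = (0.285 / 1.465) * 100
ratio = 0.1945
pct = 19.4539


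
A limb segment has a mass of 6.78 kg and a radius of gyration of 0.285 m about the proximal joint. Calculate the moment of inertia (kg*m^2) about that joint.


I = m * k^2
I = 6.78 * 0.285^2
k^2 = 0.0812
I = 0.5507


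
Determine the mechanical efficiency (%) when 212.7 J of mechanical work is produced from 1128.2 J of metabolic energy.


eta = (W_mech / E_meta) * 100
eta = (212.7 / 1128.2) * 100
ratio = 0.1885
eta = 18.8530


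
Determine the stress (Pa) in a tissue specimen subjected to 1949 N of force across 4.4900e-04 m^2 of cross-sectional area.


stress = F / A
stress = 1949 / 4.4900e-04
stress = 4.3408e+06


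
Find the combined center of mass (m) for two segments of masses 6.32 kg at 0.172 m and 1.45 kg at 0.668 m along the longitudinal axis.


COM = (m1*x1 + m2*x2) / (m1 + m2)
COM = (6.32*0.172 + 1.45*0.668) / (6.32 + 1.45)
Numerator = 2.0556
Denominator = 7.7700
COM = 0.2646


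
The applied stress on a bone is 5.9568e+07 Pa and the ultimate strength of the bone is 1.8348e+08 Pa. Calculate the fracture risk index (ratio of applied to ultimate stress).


FRI = applied / ultimate
FRI = 5.9568e+07 / 1.8348e+08
FRI = 0.3247


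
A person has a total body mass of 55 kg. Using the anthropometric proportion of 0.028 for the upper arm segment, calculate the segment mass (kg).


m_segment = body_mass * fraction
m_segment = 55 * 0.028
m_segment = 1.5400


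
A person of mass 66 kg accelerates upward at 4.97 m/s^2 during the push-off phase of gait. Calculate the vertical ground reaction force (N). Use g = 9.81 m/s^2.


GRF = m * (g + a)
GRF = 66 * (9.81 + 4.97)
GRF = 66 * 14.7800
GRF = 975.4800


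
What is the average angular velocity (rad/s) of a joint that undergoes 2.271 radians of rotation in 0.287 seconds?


omega = delta_theta / delta_t
omega = 2.271 / 0.287
omega = 7.9129


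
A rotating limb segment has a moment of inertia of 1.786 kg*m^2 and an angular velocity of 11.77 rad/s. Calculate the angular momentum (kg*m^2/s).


L = I * omega
L = 1.786 * 11.77
L = 21.0212


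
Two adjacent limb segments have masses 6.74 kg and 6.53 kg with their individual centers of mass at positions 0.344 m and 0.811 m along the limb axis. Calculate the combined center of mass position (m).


COM = (m1*x1 + m2*x2) / (m1 + m2)
COM = (6.74*0.344 + 6.53*0.811) / (6.74 + 6.53)
Numerator = 7.6144
Denominator = 13.2700
COM = 0.5738


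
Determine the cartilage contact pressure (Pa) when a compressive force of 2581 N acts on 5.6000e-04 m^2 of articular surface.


P = F / A
P = 2581 / 5.6000e-04
P = 4.6089e+06


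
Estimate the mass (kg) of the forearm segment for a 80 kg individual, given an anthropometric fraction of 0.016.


m_segment = body_mass * fraction
m_segment = 80 * 0.016
m_segment = 1.2800


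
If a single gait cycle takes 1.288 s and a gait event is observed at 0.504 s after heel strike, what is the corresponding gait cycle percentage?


pct = (event_time / cycle_time) * 100
pct = (0.504 / 1.288) * 100
ratio = 0.3913
pct = 39.1304


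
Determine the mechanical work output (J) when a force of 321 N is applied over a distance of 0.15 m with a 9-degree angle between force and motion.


W = F * d * cos(theta)
theta = 9 deg = 0.1571 rad
cos(theta) = 0.9877
W = 321 * 0.15 * 0.9877
W = 47.5572


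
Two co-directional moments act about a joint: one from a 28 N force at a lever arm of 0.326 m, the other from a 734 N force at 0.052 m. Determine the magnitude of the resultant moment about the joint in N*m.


M = F1 * d1 + F2 * d2
M = 28 * 0.326 + 734 * 0.052
M = 9.1280 + 38.1680
M = 47.2960


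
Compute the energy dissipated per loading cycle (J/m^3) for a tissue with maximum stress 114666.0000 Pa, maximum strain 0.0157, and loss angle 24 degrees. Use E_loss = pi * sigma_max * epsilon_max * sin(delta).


E_loss = pi * sigma_max * epsilon_max * sin(delta)
delta = 24 deg = 0.4189 rad
sin(delta) = 0.4067
E_loss = pi * 114666.0000 * 0.0157 * 0.4067
E_loss = 2300.3689


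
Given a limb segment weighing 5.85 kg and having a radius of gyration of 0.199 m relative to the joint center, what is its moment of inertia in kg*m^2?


I = m * k^2
I = 5.85 * 0.199^2
k^2 = 0.0396
I = 0.2317


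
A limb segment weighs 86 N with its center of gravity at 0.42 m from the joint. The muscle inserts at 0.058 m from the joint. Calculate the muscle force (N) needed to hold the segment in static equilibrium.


F_muscle = W * d_load / d_muscle
F_muscle = 86 * 0.42 / 0.058
Numerator = 36.1200
F_muscle = 622.7586


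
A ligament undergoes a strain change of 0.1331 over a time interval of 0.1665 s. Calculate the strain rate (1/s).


strain_rate = delta_strain / delta_t
strain_rate = 0.1331 / 0.1665
strain_rate = 0.7994


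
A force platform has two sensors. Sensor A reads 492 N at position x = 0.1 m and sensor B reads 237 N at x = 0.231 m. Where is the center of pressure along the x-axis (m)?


COP_x = (F1*x1 + F2*x2) / (F1 + F2)
COP_x = (492*0.1 + 237*0.231) / (492 + 237)
Numerator = 103.9470
Denominator = 729
COP_x = 0.1426


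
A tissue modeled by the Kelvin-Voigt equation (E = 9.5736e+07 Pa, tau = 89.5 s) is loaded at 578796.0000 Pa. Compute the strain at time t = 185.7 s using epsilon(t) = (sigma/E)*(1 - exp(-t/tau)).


epsilon(t) = (sigma/E) * (1 - exp(-t/tau))
sigma/E = 578796.0000 / 9.5736e+07 = 0.0060
exp(-t/tau) = exp(-185.7 / 89.5) = 0.1256
epsilon = 0.0060 * (1 - 0.1256)
epsilon = 0.0053


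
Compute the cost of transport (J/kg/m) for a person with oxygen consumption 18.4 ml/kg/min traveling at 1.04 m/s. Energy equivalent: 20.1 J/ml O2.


Power per kg = VO2 * 20.1 / 60
Power per kg = 18.4 * 20.1 / 60 = 6.1640 W/kg
Cost = power_per_kg / speed
Cost = 6.1640 / 1.04
Cost = 5.9269


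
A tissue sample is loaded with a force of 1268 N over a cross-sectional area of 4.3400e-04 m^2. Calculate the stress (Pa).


stress = F / A
stress = 1268 / 4.3400e-04
stress = 2.9217e+06
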